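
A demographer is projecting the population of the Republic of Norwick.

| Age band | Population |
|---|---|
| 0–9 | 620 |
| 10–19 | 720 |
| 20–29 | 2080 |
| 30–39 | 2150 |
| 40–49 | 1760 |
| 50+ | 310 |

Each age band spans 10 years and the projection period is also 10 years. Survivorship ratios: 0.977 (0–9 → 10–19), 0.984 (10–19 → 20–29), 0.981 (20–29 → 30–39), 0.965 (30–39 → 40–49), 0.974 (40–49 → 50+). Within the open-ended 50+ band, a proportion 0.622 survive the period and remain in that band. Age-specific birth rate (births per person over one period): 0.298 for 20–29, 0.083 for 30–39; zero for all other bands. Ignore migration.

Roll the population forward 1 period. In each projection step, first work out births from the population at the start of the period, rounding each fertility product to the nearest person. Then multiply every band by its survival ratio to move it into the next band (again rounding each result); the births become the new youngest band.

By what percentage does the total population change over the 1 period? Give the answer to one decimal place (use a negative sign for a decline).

Period 1:
Births: 2080 * 0.298 = 620  |  2150 * 0.083 = 178 → total 798
10–19: 620 * 0.977 = 606
20–29: 720 * 0.984 = 708
30–39: 2080 * 0.981 = 2040
40–49: 2150 * 0.965 = 2075
50+: 1760 * 0.974 + 310 * 0.622 = 1714 + 193 = 1907
→ [798, 606, 708, 2040, 2075, 1907]
Total: 7640 → 8134; change = 494; percentage change = 6.5%

6.5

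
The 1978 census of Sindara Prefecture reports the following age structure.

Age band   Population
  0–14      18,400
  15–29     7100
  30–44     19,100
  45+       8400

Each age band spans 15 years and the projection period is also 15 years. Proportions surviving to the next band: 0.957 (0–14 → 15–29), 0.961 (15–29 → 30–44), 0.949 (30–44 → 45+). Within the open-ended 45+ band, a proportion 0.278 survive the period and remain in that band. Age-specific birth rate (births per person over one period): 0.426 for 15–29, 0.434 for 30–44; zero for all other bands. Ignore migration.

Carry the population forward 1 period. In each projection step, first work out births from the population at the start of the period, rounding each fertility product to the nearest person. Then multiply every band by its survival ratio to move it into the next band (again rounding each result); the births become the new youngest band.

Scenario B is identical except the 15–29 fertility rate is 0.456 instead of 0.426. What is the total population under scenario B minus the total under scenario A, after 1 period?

[period 1]
Births: 7100 * 0.426 = 3025  |  19100 * 0.434 = 8289 → 11314
15–29: 18400 * 0.957 = 17609
30–44: 7100 * 0.961 = 6823
45+: 19100 * 0.949 + 8400 * 0.278 = 18126 + 2335 = 20461
Population now: 0–14=11314, 15–29=17609, 30–44=6823, 45+=20461
Scenario A total after 1 period: 56207
Scenario B projection —
[period 1]
Births: 7100 * 0.456 = 3238  |  19100 * 0.434 = 8289 → 11527
15–29: 18400 * 0.957 = 17609
30–44: 7100 * 0.961 = 6823
45+: 19100 * 0.949 + 8400 * 0.278 = 18126 + 2335 = 20461
Population now: 0–14=11527, 15–29=17609, 30–44=6823, 45+=20461
Scenario B total after 1 period: 56420
Difference B − A = 56420 − 56207 = 213

213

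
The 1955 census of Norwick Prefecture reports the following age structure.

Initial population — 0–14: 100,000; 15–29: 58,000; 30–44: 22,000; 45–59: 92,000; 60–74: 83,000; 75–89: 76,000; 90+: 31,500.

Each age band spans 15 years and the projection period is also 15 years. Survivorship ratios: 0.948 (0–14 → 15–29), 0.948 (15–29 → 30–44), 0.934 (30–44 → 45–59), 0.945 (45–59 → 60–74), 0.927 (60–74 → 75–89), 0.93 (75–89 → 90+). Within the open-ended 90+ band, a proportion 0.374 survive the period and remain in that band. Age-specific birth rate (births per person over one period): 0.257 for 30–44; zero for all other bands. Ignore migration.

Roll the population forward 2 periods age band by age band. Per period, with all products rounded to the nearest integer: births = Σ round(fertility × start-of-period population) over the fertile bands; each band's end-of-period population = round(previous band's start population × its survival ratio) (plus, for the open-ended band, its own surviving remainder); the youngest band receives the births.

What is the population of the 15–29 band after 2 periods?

5360

Call the groups 1 to 7, youngest first.
[period 1]
Births: 22000 × 0.257 = 5654
Group 2: 100000 × 0.948 = 94800
Group 3: 58000 × 0.948 = 54984
Group 4: 22000 × 0.934 = 20548
Group 5: 92000 × 0.945 = 86940
Group 6: 83000 × 0.927 = 76941
Group 7: 76000 × 0.93 + 31500 × 0.374 = 70680 + 11781 = 82461
→ [5654, 94800, 54984, 20548, 86940, 76941, 82461]
[period 2]
Births: 54984 × 0.257 = 14131
Group 2: 5654 × 0.948 = 5360
Group 3: 94800 × 0.948 = 89870
Group 4: 54984 × 0.934 = 51355
Group 5: 20548 × 0.945 = 19418
Group 6: 86940 × 0.927 = 80593
Group 7: 76941 × 0.93 + 82461 × 0.374 = 71555 + 30840 = 102395
→ [14131, 5360, 89870, 51355, 19418, 80593, 102395]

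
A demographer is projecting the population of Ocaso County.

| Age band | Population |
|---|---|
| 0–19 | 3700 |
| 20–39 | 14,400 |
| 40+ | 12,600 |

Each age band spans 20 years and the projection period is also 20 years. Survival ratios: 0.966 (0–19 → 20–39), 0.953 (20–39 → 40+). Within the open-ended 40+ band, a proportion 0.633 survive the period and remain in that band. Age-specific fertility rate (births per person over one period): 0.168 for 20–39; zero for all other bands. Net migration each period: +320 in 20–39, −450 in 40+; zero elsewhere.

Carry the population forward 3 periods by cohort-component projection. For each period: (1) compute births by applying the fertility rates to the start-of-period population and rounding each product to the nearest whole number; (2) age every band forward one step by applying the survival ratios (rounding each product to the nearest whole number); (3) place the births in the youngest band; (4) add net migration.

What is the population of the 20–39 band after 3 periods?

952

Call the bands 1 to 3, youngest first.
Period 1:
Births: 14400 * 0.168 = 2419
Band 2: 3700 * 0.966 = 3574
Band 3: 14400 * 0.953 + 12600 * 0.633 = 13723 + 7976 = 21699
Net migration: Band 2 + 320 → 3894; Band 3 − 450 → 21249
End of period: [2419, 3894, 21249]
Period 2:
Births: 3894 * 0.168 = 654
Band 2: 2419 * 0.966 = 2337
Band 3: 3894 * 0.953 + 21249 * 0.633 = 3711 + 13451 = 17162
Net migration: Band 2 + 320 → 2657; Band 3 − 450 → 16712
End of period: [654, 2657, 16712]
Period 3:
Births: 2657 * 0.168 = 446
Band 2: 654 * 0.966 = 632
Band 3: 2657 * 0.953 + 16712 * 0.633 = 2532 + 10579 = 13111
Net migration: Band 2 + 320 → 952; Band 3 − 450 → 12661
End of period: [446, 952, 12661]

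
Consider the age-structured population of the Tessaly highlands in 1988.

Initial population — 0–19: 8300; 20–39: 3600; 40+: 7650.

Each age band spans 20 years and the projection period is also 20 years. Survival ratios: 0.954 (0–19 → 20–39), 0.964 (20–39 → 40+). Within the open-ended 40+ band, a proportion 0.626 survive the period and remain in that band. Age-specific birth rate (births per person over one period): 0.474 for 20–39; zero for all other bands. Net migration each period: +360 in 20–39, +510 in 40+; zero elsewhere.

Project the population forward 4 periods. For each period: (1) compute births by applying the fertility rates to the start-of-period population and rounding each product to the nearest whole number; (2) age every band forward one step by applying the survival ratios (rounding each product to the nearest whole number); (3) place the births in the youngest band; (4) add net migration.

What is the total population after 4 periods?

14666

Period 1:
Births: 3600 * 0.474 = 1706
20–39: 8300 * 0.954 = 7918
40+: 3600 * 0.964 + 7650 * 0.626 = 3470 + 4789 = 8259
Net migration: 20–39 + 360 → 8278; 40+ + 510 → 8769
End of period: [1706, 8278, 8769]
Period 2:
Births: 8278 * 0.474 = 3924
20–39: 1706 * 0.954 = 1628
40+: 8278 * 0.964 + 8769 * 0.626 = 7980 + 5489 = 13469
Net migration: 20–39 + 360 → 1988; 40+ + 510 → 13979
End of period: [3924, 1988, 13979]
Period 3:
Births: 1988 * 0.474 = 942
20–39: 3924 * 0.954 = 3743
40+: 1988 * 0.964 + 13979 * 0.626 = 1916 + 8751 = 10667
Net migration: 20–39 + 360 → 4103; 40+ + 510 → 11177
End of period: [942, 4103, 11177]
Period 4:
Births: 4103 * 0.474 = 1945
20–39: 942 * 0.954 = 899
40+: 4103 * 0.964 + 11177 * 0.626 = 3955 + 6997 = 10952
Net migration: 20–39 + 360 → 1259; 40+ + 510 → 11462
End of period: [1945, 1259, 11462]
Total after period 4: 1945 + 1259 + 11462 = 14666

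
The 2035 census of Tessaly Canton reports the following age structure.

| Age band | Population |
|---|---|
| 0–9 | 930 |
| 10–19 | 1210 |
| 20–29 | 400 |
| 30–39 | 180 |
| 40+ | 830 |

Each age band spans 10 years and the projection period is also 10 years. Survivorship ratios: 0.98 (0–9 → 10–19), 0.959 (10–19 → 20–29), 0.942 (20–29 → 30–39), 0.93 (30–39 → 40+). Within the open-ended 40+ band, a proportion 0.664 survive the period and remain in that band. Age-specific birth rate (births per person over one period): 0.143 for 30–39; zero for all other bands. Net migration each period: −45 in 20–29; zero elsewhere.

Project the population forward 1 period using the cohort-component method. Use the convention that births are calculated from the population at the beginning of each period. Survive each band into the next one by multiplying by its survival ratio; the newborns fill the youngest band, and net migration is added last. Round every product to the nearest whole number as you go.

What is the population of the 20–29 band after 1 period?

1115

Period 1:
Births: 180 × 0.143 = 26
10–19: 930 × 0.98 = 911
20–29: 1210 × 0.959 = 1160
30–39: 400 × 0.942 = 377
40+: 180 × 0.93 + 830 × 0.664 = 167 + 551 = 718
Net migration: 20–29 − 45 → 1115
Population now: 0–9=26, 10–19=911, 20–29=1115, 30–39=377, 40+=718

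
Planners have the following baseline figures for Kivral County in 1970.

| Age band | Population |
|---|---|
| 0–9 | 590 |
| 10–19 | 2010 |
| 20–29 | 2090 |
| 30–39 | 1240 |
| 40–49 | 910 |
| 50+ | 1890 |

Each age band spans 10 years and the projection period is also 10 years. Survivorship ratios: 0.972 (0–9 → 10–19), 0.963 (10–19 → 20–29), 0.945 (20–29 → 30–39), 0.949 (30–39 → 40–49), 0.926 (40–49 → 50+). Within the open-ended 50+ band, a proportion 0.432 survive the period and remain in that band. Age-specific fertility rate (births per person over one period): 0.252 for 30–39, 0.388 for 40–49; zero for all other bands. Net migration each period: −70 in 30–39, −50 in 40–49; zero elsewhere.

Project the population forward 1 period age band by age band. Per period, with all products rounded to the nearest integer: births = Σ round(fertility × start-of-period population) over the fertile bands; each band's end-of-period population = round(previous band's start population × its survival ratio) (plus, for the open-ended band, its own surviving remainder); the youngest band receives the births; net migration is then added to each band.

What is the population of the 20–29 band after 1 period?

1936

Call the bands 1 to 6, youngest first.
After projecting period 1:
Births: 1240 × 0.252 = 312 ; 910 × 0.388 = 353 → 665
Band 2: 590 × 0.972 = 573
Band 3: 2010 × 0.963 = 1936
Band 4: 2090 × 0.945 = 1975
Band 5: 1240 × 0.949 = 1177
Band 6: 910 × 0.926 + 1890 × 0.432 = 843 + 816 = 1659
Net migration: Band 4 − 70 → 1905; Band 5 − 50 → 1127
Population now: 0–9=665, 10–19=573, 20–29=1936, 30–39=1905, 40–49=1127, 50+=1659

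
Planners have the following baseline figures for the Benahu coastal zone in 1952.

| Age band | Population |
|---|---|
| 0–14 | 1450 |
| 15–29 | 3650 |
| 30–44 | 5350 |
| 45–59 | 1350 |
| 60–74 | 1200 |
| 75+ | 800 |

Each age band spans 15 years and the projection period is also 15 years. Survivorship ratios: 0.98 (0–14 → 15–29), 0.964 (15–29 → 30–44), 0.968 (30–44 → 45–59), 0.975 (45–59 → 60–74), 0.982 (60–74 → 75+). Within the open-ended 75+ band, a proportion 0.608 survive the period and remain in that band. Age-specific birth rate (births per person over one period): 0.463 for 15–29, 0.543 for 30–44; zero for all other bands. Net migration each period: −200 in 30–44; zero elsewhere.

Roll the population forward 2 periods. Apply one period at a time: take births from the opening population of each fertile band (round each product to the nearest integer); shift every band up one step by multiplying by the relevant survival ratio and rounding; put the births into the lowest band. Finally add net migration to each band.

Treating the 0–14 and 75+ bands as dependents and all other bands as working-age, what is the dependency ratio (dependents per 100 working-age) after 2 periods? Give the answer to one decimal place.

34.2

Period 1:
Births: 3650 × 0.463 = 1690 ; 5350 × 0.543 = 2905 → 4595
15–29: 1450 × 0.98 = 1421
30–44: 3650 × 0.964 = 3519
45–59: 5350 × 0.968 = 5179
60–74: 1350 × 0.975 = 1316
75+: 1200 × 0.982 + 800 × 0.608 = 1178 + 486 = 1664
Net migration: 30–44 − 200 → 3319
Population now: 0–14=4595, 15–29=1421, 30–44=3319, 45–59=5179, 60–74=1316, 75+=1664
Period 2:
Births: 1421 × 0.463 = 658 ; 3319 × 0.543 = 1802 → 2460
15–29: 4595 × 0.98 = 4503
30–44: 1421 × 0.964 = 1370
45–59: 3319 × 0.968 = 3213
60–74: 5179 × 0.975 = 5050
75+: 1316 × 0.982 + 1664 × 0.608 = 1292 + 1012 = 2304
Net migration: 30–44 − 200 → 1170
Population now: 0–14=2460, 15–29=4503, 30–44=1170, 45–59=3213, 60–74=5050, 75+=2304
Dependents (band 0–14 + band 75+) = 2460 + 2304 = 4764; working-age = 13936; ratio = 4764/13936 × 100 = 34.2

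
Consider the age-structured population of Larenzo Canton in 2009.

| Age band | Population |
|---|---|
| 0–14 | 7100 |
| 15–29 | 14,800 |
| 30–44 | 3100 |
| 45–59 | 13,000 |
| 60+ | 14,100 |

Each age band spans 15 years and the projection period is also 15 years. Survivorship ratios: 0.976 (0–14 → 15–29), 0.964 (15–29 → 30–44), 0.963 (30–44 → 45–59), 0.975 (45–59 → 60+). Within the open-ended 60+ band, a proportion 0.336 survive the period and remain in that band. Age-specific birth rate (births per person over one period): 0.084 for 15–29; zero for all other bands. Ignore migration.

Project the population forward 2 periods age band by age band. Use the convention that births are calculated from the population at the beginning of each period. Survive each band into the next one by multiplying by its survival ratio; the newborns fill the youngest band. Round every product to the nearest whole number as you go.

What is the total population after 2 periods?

30976

[period 1]
Births: 14800 × 0.084 = 1243
15–29: 7100 × 0.976 = 6930
30–44: 14800 × 0.964 = 14267
45–59: 3100 × 0.963 = 2985
60+: 13000 × 0.975 + 14100 × 0.336 = 12675 + 4738 = 17413
Giving 1243 / 6930 / 14267 / 2985 / 17413.
[period 2]
Births: 6930 × 0.084 = 582
15–29: 1243 × 0.976 = 1213
30–44: 6930 × 0.964 = 6681
45–59: 14267 × 0.963 = 13739
60+: 2985 × 0.975 + 17413 × 0.336 = 2910 + 5851 = 8761
Giving 582 / 1213 / 6681 / 13739 / 8761.
Total after period 2: 582 + 1213 + 6681 + 13739 + 8761 = 30976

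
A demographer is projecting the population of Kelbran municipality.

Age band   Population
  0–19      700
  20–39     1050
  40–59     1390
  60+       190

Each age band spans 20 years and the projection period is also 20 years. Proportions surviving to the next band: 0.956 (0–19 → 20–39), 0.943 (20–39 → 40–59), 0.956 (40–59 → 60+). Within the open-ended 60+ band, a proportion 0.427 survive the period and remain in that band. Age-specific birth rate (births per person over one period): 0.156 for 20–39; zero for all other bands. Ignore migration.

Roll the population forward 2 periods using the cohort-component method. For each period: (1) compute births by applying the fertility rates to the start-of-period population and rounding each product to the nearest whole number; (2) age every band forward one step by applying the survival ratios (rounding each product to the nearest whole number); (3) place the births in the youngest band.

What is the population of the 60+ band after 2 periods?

— Period 1 —
Births: 1050 * 0.156 = 164
20–39: 700 * 0.956 = 669
40–59: 1050 * 0.943 = 990
60+: 1390 * 0.956 + 190 * 0.427 = 1329 + 81 = 1410
→ [164, 669, 990, 1410]
— Period 2 —
Births: 669 * 0.156 = 104
20–39: 164 * 0.956 = 157
40–59: 669 * 0.943 = 631
60+: 990 * 0.956 + 1410 * 0.427 = 946 + 602 = 1548
→ [104, 157, 631, 1548]

1548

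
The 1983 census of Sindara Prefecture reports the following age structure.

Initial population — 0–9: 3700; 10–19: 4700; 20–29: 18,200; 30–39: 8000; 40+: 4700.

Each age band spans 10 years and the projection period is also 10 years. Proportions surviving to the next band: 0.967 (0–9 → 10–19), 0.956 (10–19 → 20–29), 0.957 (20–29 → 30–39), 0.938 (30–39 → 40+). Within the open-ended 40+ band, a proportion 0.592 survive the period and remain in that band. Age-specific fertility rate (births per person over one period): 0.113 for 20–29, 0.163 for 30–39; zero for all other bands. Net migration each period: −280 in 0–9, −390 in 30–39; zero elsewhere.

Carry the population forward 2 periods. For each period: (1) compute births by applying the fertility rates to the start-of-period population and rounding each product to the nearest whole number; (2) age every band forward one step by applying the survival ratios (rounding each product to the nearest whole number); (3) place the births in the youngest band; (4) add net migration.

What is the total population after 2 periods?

35373

Period 1.
Births: 18200 * 0.113 = 2057 ; 8000 * 0.163 = 1304 → total 3361
10–19: 3700 * 0.967 = 3578
20–29: 4700 * 0.956 = 4493
30–39: 18200 * 0.957 = 17417
40+: 8000 * 0.938 + 4700 * 0.592 = 7504 + 2782 = 10286
Net migration: 0–9 − 280 → 3081; 30–39 − 390 → 17027
Population now: 0–9=3081, 10–19=3578, 20–29=4493, 30–39=17027, 40+=10286
Period 2.
Births: 4493 * 0.113 = 508 ; 17027 * 0.163 = 2775 → total 3283
10–19: 3081 * 0.967 = 2979
20–29: 3578 * 0.956 = 3421
30–39: 4493 * 0.957 = 4300
40+: 17027 * 0.938 + 10286 * 0.592 = 15971 + 6089 = 22060
Net migration: 0–9 − 280 → 3003; 30–39 − 390 → 3910
Population now: 0–9=3003, 10–19=2979, 20–29=3421, 30–39=3910, 40+=22060
Total after period 2: 3003 + 2979 + 3421 + 3910 + 22060 = 35373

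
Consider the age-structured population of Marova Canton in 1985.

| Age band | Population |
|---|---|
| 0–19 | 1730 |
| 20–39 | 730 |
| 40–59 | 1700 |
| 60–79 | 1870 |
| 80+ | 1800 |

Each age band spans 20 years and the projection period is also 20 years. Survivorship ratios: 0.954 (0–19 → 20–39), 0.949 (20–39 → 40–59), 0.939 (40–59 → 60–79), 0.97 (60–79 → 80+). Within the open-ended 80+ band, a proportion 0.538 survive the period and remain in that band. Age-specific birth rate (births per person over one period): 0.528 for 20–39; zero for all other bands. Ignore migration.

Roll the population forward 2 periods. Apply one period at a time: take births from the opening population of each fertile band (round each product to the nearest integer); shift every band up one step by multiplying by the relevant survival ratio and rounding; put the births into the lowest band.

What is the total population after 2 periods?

Period 1:
Births: 730 × 0.528 = 385
20–39: 1730 × 0.954 = 1650
40–59: 730 × 0.949 = 693
60–79: 1700 × 0.939 = 1596
80+: 1870 × 0.97 + 1800 × 0.538 = 1814 + 968 = 2782
End of period: [385, 1650, 693, 1596, 2782]
Period 2:
Births: 1650 × 0.528 = 871
20–39: 385 × 0.954 = 367
40–59: 1650 × 0.949 = 1566
60–79: 693 × 0.939 = 651
80+: 1596 × 0.97 + 2782 × 0.538 = 1548 + 1497 = 3045
End of period: [871, 367, 1566, 651, 3045]
Total after period 2: 871 + 367 + 1566 + 651 + 3045 = 6500

6500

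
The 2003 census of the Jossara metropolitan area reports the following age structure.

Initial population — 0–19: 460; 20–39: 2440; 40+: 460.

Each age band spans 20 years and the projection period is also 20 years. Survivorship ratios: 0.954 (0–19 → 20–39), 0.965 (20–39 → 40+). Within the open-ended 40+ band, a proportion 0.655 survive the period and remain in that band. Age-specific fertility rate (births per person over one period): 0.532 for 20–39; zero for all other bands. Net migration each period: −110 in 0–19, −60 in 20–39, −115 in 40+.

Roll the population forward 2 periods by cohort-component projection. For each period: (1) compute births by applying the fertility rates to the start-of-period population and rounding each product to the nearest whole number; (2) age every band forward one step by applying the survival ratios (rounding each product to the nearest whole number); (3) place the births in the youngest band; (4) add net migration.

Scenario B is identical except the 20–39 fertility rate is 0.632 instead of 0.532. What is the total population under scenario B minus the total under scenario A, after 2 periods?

271

(Bands numbered youngest = 1 to oldest = 3.)
Period 1:
Births: 2440 × 0.532 = 1298
Band 2: 460 × 0.954 = 439
Band 3: 2440 × 0.965 + 460 × 0.655 = 2355 + 301 = 2656
Net migration: Band 1 − 110 → 1188; Band 2 − 60 → 379; Band 3 − 115 → 2541
End of period: [1188, 379, 2541]
Period 2:
Births: 379 × 0.532 = 202
Band 2: 1188 × 0.954 = 1133
Band 3: 379 × 0.965 + 2541 × 0.655 = 366 + 1664 = 2030
Net migration: Band 1 − 110 → 92; Band 2 − 60 → 1073; Band 3 − 115 → 1915
End of period: [92, 1073, 1915]
Scenario A total after 2 periods: 3080
Scenario B projection —
Period 1:
Births: 2440 × 0.632 = 1542
Band 2: 460 × 0.954 = 439
Band 3: 2440 × 0.965 + 460 × 0.655 = 2355 + 301 = 2656
Net migration: Band 1 − 110 → 1432; Band 2 − 60 → 379; Band 3 − 115 → 2541
End of period: [1432, 379, 2541]
Period 2:
Births: 379 × 0.632 = 240
Band 2: 1432 × 0.954 = 1366
Band 3: 379 × 0.965 + 2541 × 0.655 = 366 + 1664 = 2030
Net migration: Band 1 − 110 → 130; Band 2 − 60 → 1306; Band 3 − 115 → 1915
End of period: [130, 1306, 1915]
Scenario B total after 2 periods: 3351
Difference B − A = 3351 − 3080 = 271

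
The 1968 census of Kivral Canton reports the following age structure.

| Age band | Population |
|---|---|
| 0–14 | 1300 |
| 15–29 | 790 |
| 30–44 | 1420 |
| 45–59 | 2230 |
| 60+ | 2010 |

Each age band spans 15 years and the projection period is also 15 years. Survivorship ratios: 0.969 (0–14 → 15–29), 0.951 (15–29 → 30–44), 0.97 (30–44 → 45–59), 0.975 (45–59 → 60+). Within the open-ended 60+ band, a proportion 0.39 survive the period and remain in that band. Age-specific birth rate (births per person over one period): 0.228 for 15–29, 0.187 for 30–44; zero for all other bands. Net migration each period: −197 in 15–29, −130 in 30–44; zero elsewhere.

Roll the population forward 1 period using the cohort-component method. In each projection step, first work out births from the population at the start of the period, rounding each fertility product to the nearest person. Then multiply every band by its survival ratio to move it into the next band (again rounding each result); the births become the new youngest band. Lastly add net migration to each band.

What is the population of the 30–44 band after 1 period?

621

[period 1]
Births: 790 × 0.228 = 180  |  1420 × 0.187 = 266 → total 446
15–29: 1300 × 0.969 = 1260
30–44: 790 × 0.951 = 751
45–59: 1420 × 0.97 = 1377
60+: 2230 × 0.975 + 2010 × 0.39 = 2174 + 784 = 2958
Net migration: 15–29 − 197 → 1063; 30–44 − 130 → 621
End of period: [446, 1063, 621, 1377, 2958]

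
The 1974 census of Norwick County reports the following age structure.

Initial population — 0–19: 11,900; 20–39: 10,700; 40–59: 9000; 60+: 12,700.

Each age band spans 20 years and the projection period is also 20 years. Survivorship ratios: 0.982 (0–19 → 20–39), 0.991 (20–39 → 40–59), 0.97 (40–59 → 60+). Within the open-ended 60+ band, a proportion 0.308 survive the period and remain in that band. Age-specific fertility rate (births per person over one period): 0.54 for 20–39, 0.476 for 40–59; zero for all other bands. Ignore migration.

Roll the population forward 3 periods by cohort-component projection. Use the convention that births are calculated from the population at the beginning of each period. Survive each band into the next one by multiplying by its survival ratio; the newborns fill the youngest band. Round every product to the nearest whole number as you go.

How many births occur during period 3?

Call the bands 1 to 4, youngest first.
Period 1:
Births: 10700 × 0.54 = 5778, 9000 × 0.476 = 4284 — total 10062
Band 2: 11900 × 0.982 = 11686
Band 3: 10700 × 0.991 = 10604
Band 4: 9000 × 0.97 + 12700 × 0.308 = 8730 + 3912 = 12642
Giving 10062 / 11686 / 10604 / 12642.
Period 2:
Births: 11686 × 0.54 = 6310, 10604 × 0.476 = 5048 — total 11358
Band 2: 10062 × 0.982 = 9881
Band 3: 11686 × 0.991 = 11581
Band 4: 10604 × 0.97 + 12642 × 0.308 = 10286 + 3894 = 14180
Giving 11358 / 9881 / 11581 / 14180.
Period 3:
Births: 9881 × 0.54 = 5336, 11581 × 0.476 = 5513 — total 10849
Band 2: 11358 × 0.982 = 11154
Band 3: 9881 × 0.991 = 9792
Band 4: 11581 × 0.97 + 14180 × 0.308 = 11234 + 4367 = 15601
Giving 10849 / 11154 / 9792 / 15601.

10849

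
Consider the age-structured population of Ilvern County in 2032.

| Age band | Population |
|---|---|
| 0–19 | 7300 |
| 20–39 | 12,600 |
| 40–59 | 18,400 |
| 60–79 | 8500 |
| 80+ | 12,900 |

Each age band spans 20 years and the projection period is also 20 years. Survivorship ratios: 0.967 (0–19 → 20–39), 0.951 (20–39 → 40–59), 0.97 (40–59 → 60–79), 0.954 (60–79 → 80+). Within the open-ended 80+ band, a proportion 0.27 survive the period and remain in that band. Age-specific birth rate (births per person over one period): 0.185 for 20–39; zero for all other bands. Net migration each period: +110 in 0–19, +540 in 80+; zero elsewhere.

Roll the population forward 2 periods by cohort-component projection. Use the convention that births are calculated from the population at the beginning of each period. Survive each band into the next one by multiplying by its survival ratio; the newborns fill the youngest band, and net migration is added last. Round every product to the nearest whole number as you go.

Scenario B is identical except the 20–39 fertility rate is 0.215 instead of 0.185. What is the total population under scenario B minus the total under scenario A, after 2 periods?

578

Period 1:
Births: 12600 * 0.185 = 2331
20–39: 7300 * 0.967 = 7059
40–59: 12600 * 0.951 = 11983
60–79: 18400 * 0.97 = 17848
80+: 8500 * 0.954 + 12900 * 0.27 = 8109 + 3483 = 11592
Net migration: 0–19 + 110 → 2441; 80+ + 540 → 12132
End of period: [2441, 7059, 11983, 17848, 12132]
Period 2:
Births: 7059 * 0.185 = 1306
20–39: 2441 * 0.967 = 2360
40–59: 7059 * 0.951 = 6713
60–79: 11983 * 0.97 = 11624
80+: 17848 * 0.954 + 12132 * 0.27 = 17027 + 3276 = 20303
Net migration: 0–19 + 110 → 1416; 80+ + 540 → 20843
End of period: [1416, 2360, 6713, 11624, 20843]
Scenario A total after 2 periods: 42956
Scenario B projection —
Period 1:
Births: 12600 * 0.215 = 2709
20–39: 7300 * 0.967 = 7059
40–59: 12600 * 0.951 = 11983
60–79: 18400 * 0.97 = 17848
80+: 8500 * 0.954 + 12900 * 0.27 = 8109 + 3483 = 11592
Net migration: 0–19 + 110 → 2819; 80+ + 540 → 12132
End of period: [2819, 7059, 11983, 17848, 12132]
Period 2:
Births: 7059 * 0.215 = 1518
20–39: 2819 * 0.967 = 2726
40–59: 7059 * 0.951 = 6713
60–79: 11983 * 0.97 = 11624
80+: 17848 * 0.954 + 12132 * 0.27 = 17027 + 3276 = 20303
Net migration: 0–19 + 110 → 1628; 80+ + 540 → 20843
End of period: [1628, 2726, 6713, 11624, 20843]
Scenario B total after 2 periods: 43534
Difference B − A = 43534 − 42956 = 578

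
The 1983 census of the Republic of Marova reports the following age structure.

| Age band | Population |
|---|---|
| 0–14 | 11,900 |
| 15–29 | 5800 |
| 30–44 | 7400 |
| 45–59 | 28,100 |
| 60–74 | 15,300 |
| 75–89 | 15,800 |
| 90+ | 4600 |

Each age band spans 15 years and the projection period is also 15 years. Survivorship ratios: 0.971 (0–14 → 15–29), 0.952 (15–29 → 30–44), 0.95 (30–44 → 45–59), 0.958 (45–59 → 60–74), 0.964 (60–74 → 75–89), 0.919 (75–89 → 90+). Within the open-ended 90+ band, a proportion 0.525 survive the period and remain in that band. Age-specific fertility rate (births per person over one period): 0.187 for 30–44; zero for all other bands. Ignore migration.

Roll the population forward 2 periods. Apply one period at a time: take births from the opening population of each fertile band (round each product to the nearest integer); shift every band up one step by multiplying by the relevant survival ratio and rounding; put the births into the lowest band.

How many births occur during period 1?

Call the groups 1 to 7, youngest first.
Period 1.
Births: 7400 × 0.187 = 1384
Group 2: 11900 × 0.971 = 11555
Group 3: 5800 × 0.952 = 5522
Group 4: 7400 × 0.95 = 7030
Group 5: 28100 × 0.958 = 26920
Group 6: 15300 × 0.964 = 14749
Group 7: 15800 × 0.919 + 4600 × 0.525 = 14520 + 2415 = 16935
Giving 1384 / 11555 / 5522 / 7030 / 26920 / 14749 / 16935.

1384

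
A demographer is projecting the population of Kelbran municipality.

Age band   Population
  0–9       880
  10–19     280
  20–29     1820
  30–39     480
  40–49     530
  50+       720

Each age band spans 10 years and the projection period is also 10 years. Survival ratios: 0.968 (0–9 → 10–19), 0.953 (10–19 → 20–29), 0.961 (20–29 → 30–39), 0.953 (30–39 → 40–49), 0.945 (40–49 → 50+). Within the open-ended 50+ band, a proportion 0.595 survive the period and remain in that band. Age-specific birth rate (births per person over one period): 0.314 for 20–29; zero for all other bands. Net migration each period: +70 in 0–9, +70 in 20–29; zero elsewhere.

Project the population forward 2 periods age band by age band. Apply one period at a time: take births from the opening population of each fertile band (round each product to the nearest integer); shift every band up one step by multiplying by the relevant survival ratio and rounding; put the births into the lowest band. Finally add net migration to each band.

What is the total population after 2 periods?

Let group 1 be 0–9 through group 6 = 50+.
After projecting period 1:
Births: 1820 × 0.314 = 571
Group 2: 880 × 0.968 = 852
Group 3: 280 × 0.953 = 267
Group 4: 1820 × 0.961 = 1749
Group 5: 480 × 0.953 = 457
Group 6: 530 × 0.945 + 720 × 0.595 = 501 + 428 = 929
Net migration: Group 1 + 70 → 641; Group 3 + 70 → 337
→ [641, 852, 337, 1749, 457, 929]
After projecting period 2:
Births: 337 × 0.314 = 106
Group 2: 641 × 0.968 = 620
Group 3: 852 × 0.953 = 812
Group 4: 337 × 0.961 = 324
Group 5: 1749 × 0.953 = 1667
Group 6: 457 × 0.945 + 929 × 0.595 = 432 + 553 = 985
Net migration: Group 1 + 70 → 176; Group 3 + 70 → 882
→ [176, 620, 882, 324, 1667, 985]
Total after period 2: 176 + 620 + 882 + 324 + 1667 + 985 = 4654

4654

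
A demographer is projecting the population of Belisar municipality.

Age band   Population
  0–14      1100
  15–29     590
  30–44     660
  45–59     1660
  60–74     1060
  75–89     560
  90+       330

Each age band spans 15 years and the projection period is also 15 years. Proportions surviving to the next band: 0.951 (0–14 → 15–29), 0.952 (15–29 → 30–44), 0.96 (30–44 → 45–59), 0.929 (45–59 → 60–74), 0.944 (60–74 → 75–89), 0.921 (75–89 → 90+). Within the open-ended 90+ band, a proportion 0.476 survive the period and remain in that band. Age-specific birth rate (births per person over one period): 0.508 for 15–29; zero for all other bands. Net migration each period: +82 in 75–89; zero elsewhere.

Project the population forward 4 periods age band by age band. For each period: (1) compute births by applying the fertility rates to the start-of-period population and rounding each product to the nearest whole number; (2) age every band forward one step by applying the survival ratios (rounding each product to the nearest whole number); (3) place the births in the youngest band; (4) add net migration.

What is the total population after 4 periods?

4140

Numbering the bands 1..7 from youngest to oldest:
Period 1.
Births: 590 × 0.508 = 300
Band 2: 1100 × 0.951 = 1046
Band 3: 590 × 0.952 = 562
Band 4: 660 × 0.96 = 634
Band 5: 1660 × 0.929 = 1542
Band 6: 1060 × 0.944 = 1001
Band 7: 560 × 0.921 + 330 × 0.476 = 516 + 157 = 673
Net migration: Band 6 + 82 → 1083
End of period: [300, 1046, 562, 634, 1542, 1083, 673]
Period 2.
Births: 1046 × 0.508 = 531
Band 2: 300 × 0.951 = 285
Band 3: 1046 × 0.952 = 996
Band 4: 562 × 0.96 = 540
Band 5: 634 × 0.929 = 589
Band 6: 1542 × 0.944 = 1456
Band 7: 1083 × 0.921 + 673 × 0.476 = 997 + 320 = 1317
Net migration: Band 6 + 82 → 1538
End of period: [531, 285, 996, 540, 589, 1538, 1317]
Period 3.
Births: 285 × 0.508 = 145
Band 2: 531 × 0.951 = 505
Band 3: 285 × 0.952 = 271
Band 4: 996 × 0.96 = 956
Band 5: 540 × 0.929 = 502
Band 6: 589 × 0.944 = 556
Band 7: 1538 × 0.921 + 1317 × 0.476 = 1416 + 627 = 2043
Net migration: Band 6 + 82 → 638
End of period: [145, 505, 271, 956, 502, 638, 2043]
Period 4.
Births: 505 × 0.508 = 257
Band 2: 145 × 0.951 = 138
Band 3: 505 × 0.952 = 481
Band 4: 271 × 0.96 = 260
Band 5: 956 × 0.929 = 888
Band 6: 502 × 0.944 = 474
Band 7: 638 × 0.921 + 2043 × 0.476 = 588 + 972 = 1560
Net migration: Band 6 + 82 → 556
End of period: [257, 138, 481, 260, 888, 556, 1560]
Total after period 4: 257 + 138 + 481 + 260 + 888 + 556 + 1560 = 4140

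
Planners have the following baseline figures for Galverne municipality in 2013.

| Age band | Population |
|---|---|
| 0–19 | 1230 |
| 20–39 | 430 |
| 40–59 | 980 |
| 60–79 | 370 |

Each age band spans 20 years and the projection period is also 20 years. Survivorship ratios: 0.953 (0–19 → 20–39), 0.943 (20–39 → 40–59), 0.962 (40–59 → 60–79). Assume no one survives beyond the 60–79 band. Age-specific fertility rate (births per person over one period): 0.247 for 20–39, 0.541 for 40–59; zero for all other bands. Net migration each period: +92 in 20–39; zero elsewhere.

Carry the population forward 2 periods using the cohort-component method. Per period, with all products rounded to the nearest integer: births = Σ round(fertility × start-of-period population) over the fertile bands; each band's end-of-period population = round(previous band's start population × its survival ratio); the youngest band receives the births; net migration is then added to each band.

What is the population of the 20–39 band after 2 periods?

698

Period 1:
Births: 430 × 0.247 = 106  |  980 × 0.541 = 530 → total 636
20–39: 1230 × 0.953 = 1172
40–59: 430 × 0.943 = 405
60–79: 980 × 0.962 = 943
Net migration: 20–39 + 92 → 1264
Giving 636 / 1264 / 405 / 943.
Period 2:
Births: 1264 × 0.247 = 312  |  405 × 0.541 = 219 → total 531
20–39: 636 × 0.953 = 606
40–59: 1264 × 0.943 = 1192
60–79: 405 × 0.962 = 390
Net migration: 20–39 + 92 → 698
Giving 531 / 698 / 1192 / 390.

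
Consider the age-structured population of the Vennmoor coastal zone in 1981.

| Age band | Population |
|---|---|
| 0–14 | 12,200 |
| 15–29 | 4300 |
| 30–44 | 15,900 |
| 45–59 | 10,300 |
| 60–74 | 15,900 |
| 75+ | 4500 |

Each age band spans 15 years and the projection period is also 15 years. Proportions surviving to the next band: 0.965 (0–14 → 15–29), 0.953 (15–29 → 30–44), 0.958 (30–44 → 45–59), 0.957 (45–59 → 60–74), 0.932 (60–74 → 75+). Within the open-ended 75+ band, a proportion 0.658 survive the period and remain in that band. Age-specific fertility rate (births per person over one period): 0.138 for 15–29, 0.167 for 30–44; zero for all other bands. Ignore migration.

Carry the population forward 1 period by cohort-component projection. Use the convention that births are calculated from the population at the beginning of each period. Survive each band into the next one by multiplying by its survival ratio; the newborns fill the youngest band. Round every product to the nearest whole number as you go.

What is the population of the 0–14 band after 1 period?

[period 1]
Births: 4300 × 0.138 = 593 ; 15900 × 0.167 = 2655 ⇒ total 3248
15–29: 12200 × 0.965 = 11773
30–44: 4300 × 0.953 = 4098
45–59: 15900 × 0.958 = 15232
60–74: 10300 × 0.957 = 9857
75+: 15900 × 0.932 + 4500 × 0.658 = 14819 + 2961 = 17780
Population now: 0–14=3248, 15–29=11773, 30–44=4098, 45–59=15232, 60–74=9857, 75+=17780

3248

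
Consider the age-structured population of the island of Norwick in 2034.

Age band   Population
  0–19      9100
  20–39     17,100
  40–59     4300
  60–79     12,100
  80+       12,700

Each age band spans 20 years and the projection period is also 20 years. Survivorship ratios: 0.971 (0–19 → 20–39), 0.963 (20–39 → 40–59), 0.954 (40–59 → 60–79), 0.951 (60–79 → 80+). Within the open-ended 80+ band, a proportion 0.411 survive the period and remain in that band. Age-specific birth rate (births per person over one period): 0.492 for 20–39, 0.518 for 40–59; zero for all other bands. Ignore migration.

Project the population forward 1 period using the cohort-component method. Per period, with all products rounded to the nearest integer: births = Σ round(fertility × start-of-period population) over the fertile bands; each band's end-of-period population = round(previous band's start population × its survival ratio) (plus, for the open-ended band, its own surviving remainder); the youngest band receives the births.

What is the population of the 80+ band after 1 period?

16727

[period 1]
Births: 17100 × 0.492 = 8413, 4300 × 0.518 = 2227 — total 10640
20–39: 9100 × 0.971 = 8836
40–59: 17100 × 0.963 = 16467
60–79: 4300 × 0.954 = 4102
80+: 12100 × 0.951 + 12700 × 0.411 = 11507 + 5220 = 16727
Giving 10640 / 8836 / 16467 / 4102 / 16727.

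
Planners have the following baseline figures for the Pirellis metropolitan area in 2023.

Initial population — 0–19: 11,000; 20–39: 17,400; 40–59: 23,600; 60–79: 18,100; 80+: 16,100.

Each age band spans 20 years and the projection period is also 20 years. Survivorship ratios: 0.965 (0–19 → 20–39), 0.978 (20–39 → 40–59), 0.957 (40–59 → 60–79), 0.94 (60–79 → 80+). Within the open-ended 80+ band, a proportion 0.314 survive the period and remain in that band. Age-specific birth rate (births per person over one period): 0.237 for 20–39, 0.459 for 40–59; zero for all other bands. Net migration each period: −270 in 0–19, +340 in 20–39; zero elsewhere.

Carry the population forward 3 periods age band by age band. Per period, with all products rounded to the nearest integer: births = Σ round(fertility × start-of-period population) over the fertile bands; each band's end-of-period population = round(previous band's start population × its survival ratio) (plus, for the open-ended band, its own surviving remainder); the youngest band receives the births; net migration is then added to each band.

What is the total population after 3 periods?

After projecting period 1:
Births: 17400 × 0.237 = 4124 ; 23600 × 0.459 = 10832 ⇒ total 14956
20–39: 11000 × 0.965 = 10615
40–59: 17400 × 0.978 = 17017
60–79: 23600 × 0.957 = 22585
80+: 18100 × 0.94 + 16100 × 0.314 = 17014 + 5055 = 22069
Net migration: 0–19 − 270 → 14686; 20–39 + 340 → 10955
End of period: [14686, 10955, 17017, 22585, 22069]
After projecting period 2:
Births: 10955 × 0.237 = 2596 ; 17017 × 0.459 = 7811 ⇒ total 10407
20–39: 14686 × 0.965 = 14172
40–59: 10955 × 0.978 = 10714
60–79: 17017 × 0.957 = 16285
80+: 22585 × 0.94 + 22069 × 0.314 = 21230 + 6930 = 28160
Net migration: 0–19 − 270 → 10137; 20–39 + 340 → 14512
End of period: [10137, 14512, 10714, 16285, 28160]
After projecting period 3:
Births: 14512 × 0.237 = 3439 ; 10714 × 0.459 = 4918 ⇒ total 8357
20–39: 10137 × 0.965 = 9782
40–59: 14512 × 0.978 = 14193
60–79: 10714 × 0.957 = 10253
80+: 16285 × 0.94 + 28160 × 0.314 = 15308 + 8842 = 24150
Net migration: 0–19 − 270 → 8087; 20–39 + 340 → 10122
End of period: [8087, 10122, 14193, 10253, 24150]
Total after period 3: 8087 + 10122 + 14193 + 10253 + 24150 = 66805

66805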